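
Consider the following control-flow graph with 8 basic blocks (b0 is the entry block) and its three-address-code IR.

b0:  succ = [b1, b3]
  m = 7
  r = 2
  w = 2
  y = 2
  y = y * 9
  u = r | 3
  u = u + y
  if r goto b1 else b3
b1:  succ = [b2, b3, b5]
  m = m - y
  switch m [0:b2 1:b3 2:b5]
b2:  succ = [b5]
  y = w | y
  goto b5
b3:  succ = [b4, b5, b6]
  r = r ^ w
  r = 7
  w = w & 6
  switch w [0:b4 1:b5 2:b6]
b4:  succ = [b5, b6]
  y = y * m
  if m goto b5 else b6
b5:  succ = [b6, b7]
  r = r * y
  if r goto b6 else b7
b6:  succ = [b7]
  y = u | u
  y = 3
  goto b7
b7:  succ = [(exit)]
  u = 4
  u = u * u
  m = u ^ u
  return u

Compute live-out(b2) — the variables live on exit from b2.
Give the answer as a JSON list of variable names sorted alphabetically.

Answer: ["r", "u", "y"]

Working:
def/use:
  b0 def {m,r,u,w,y} use ∅
  b1 def {m} use {m,y}
  b2 def {y} use {w,y}
  b3 def {r,w} use {r,w}
  b4 def {y} use {m,y}
  b5 def {r} use {r,y}
  b6 def {y} use {u}
  b7 def {m,u} use ∅

Live sets:
  live b0: ∅→{m,r,u,w,y}
  live b1: {m,r,u,w,y}→{m,r,u,w,y}
  live b2: {r,u,w,y}→{r,u,y}
  live b3: {m,r,u,w,y}→{m,r,u,y}
  live b4: {m,r,u,y}→{r,u,y}
  live b5: {r,u,y}→{u}
  live b6: {u}→∅
  live b7: ∅→∅

live-out(b2) = ["r", "u", "y"]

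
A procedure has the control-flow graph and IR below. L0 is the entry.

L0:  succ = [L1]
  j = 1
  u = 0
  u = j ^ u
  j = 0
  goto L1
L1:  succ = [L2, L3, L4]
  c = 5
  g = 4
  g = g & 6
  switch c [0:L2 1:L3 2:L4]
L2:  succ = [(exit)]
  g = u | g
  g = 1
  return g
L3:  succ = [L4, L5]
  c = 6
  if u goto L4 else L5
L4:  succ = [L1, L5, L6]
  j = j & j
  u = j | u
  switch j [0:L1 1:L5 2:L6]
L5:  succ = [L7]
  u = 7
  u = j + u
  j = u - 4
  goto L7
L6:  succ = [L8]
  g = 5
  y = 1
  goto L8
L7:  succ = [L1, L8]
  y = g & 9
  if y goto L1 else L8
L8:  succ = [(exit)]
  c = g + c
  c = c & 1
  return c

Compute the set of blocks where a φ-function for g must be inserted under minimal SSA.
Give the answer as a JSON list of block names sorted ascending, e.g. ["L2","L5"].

idom tree: L1←L0 L2←L1 L3←L1 L4←L1 L5←L1 L6←L4 L7←L5 L8←L1
Dom∩ at merges:
  L1: preds {L0,L4,L7}: {L0} ∩ {L0,L1,L4} ∩ {L0,L1,L5,L7} = {L0}; idom=L0
  L4: preds {L1,L3}: {L0,L1} ∩ {L0,L1,L3} = {L0,L1}; idom=L1
  L5: preds {L3,L4}: {L0,L1,L3} ∩ {L0,L1,L4} = {L0,L1}; idom=L1
  L8: preds {L6,L7}: {L0,L1,L4,L6} ∩ {L0,L1,L5,L7} = {L0,L1}; idom=L1

DF walk-up:
  join L1 pred L0: · stop@L0
  join L1 pred L4: L4→L1 stop@L0
  join L1 pred L7: L7→L5→L1 stop@L0
  join L4 pred L1: · stop@L1
  join L4 pred L3: L3 stop@L1
  join L5 pred L3: L3 stop@L1
  join L5 pred L4: L4 stop@L1
  join L8 pred L6: L6→L4 stop@L1
  join L8 pred L7: L7→L5 stop@L1
  DF(L0)=∅
  DF(L1)={L1}
  DF(L2)=∅
  DF(L3)={L4,L5}
  DF(L4)={L1,L5,L8}
  DF(L5)={L1,L8}
  DF(L6)={L8}
  DF(L7)={L1,L8}
  DF(L8)=∅

φ for g: defs {L1,L2,L6}
  DF⁺ = {L1,L8}

Answer: ["L1", "L8"]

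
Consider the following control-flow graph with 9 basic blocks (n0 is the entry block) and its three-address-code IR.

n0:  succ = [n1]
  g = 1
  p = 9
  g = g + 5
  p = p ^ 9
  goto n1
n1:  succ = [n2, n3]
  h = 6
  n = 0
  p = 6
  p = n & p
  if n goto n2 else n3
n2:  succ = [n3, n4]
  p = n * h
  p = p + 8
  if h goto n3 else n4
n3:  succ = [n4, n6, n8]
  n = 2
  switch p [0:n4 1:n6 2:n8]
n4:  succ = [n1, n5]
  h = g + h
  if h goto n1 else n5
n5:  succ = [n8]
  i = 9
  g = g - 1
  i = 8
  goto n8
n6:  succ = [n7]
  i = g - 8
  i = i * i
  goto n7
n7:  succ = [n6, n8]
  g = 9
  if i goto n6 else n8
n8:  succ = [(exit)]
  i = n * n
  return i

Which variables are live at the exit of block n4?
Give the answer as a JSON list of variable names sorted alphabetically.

Answer: ["g", "n"]

Working:
Block summaries:
  n0: def={g,p} ue=∅
  n1: def={h,n,p} ue=∅
  n2: def={p} ue={h,n}
  n3: def={n} ue={p}
  n4: def={h} ue={g,h}
  n5: def={g,i} ue={g}
  n6: def={i} ue={g}
  n7: def={g} ue={i}
  n8: def={i} ue={n}

Live sets:
  n0 li=∅ lo={g}
  n1 li={g} lo={g,h,n,p}
  n2 li={g,h,n} lo={g,h,n,p}
  n3 li={g,h,p} lo={g,h,n}
  n4 li={g,h,n} lo={g,n}
  n5 li={g,n} lo={n}
  n6 li={g,n} lo={i,n}
  n7 li={i,n} lo={g,n}
  n8 li={n} lo=∅

live-out(n4) = ["g", "n"]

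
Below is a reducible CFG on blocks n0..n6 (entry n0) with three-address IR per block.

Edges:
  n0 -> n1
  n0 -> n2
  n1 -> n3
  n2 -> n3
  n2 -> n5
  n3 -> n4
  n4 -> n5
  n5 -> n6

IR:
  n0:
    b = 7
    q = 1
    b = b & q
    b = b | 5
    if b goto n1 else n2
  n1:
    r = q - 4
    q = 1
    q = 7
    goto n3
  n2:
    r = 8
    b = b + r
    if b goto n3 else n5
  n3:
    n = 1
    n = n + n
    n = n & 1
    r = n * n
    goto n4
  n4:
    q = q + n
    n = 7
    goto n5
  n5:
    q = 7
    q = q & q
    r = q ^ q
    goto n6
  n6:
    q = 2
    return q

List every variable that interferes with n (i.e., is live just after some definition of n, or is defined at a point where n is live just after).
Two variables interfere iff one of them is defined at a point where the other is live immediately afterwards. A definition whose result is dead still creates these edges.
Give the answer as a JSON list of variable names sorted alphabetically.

Answer: ["q", "r"]

Derivation:
def/use:
  n0: def={b,q} ue=∅
  n1: def={q,r} ue={q}
  n2: def={b,r} ue={b}
  n3: def={n,r} ue=∅
  n4: def={n,q} ue={n,q}
  n5: def={q,r} ue=∅
  n6: def={q} ue=∅

Backward fixpoint:
  n0: in=∅ out={b,q}
  n1: in={q} out={q}
  n2: in={b,q} out={q}
  n3: in={q} out={n,q}
  n4: in={n,q} out=∅
  n5: in=∅ out=∅
  n6: in=∅ out=∅

Conflict graph:
  b↔{q,r}
  n↔{q,r}
  q↔{b,n,r}
  r↔{b,n,q}

N(n) = ["q", "r"]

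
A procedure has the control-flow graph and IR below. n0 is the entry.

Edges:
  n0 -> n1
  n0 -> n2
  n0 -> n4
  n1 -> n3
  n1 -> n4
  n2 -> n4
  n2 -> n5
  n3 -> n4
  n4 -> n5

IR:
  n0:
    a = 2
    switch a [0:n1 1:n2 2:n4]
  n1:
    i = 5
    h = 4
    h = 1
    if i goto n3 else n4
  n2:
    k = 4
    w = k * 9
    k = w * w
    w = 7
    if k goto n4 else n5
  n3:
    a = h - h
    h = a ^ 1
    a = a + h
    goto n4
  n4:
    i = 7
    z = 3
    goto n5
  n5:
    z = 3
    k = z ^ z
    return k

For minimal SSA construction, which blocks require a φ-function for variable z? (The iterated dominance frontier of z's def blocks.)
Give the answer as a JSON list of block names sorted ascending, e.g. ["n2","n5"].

idom tree: n1←n0 n2←n0 n3←n1 n4←n0 n5←n0
Dom at joins:
  n4: preds {n0,n1,n2,n3}: {n0} ∩ {n0,n1} ∩ {n0,n2} ∩ {n0,n1,n3} = {n0}; idom=n0
  n5: preds {n2,n4}: {n0,n2} ∩ {n0,n4} = {n0}; idom=n0

DF walk-up:
  join n4 pred n0: · stop@n0
  join n4 pred n1: n1 stop@n0
  join n4 pred n2: n2 stop@n0
  join n4 pred n3: n3→n1 stop@n0
  join n5 pred n2: n2 stop@n0
  join n5 pred n4: n4 stop@n0
  n0 → ∅
  n1 → {n4}
  n2 → {n4,n5}
  n3 → {n4}
  n4 → {n5}
  n5 → ∅

φ for z: defs {n4,n5}
  DF⁺ = {n5}

Answer: ["n5"]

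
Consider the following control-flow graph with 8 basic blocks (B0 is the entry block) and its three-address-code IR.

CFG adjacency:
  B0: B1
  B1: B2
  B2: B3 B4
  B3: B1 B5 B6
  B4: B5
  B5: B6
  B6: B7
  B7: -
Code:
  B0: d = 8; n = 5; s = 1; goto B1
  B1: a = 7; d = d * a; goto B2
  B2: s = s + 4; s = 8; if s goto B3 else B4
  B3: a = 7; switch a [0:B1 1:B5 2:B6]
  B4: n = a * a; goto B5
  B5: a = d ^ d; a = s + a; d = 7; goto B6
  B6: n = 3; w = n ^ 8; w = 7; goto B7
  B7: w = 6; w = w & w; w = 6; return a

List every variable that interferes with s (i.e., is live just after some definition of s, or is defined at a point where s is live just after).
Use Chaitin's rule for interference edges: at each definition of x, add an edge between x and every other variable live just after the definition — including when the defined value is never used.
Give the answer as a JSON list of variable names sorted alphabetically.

Per-block:
  B0: {d,n,s} / ∅
  B1: {a,d} / {d}
  B2: {s} / {s}
  B3: {a} / ∅
  B4: {n} / {a}
  B5: {a,d} / {d,s}
  B6: {n,w} / ∅
  B7: {w} / {a}

Liveness:
  live B0: ∅→{d,s}
  live B1: {d,s}→{a,d,s}
  live B2: {a,d,s}→{a,d,s}
  live B3: {d,s}→{a,d,s}
  live B4: {a,d,s}→{d,s}
  live B5: {d,s}→{a}
  live B6: {a}→{a}
  live B7: {a}→∅

Interfere edges:
  a: {d,n,s,w}
  d: {a,n,s}
  n: {a,d,s}
  s: {a,d,n}
  w: {a}

N(s) = ["a", "d", "n"]

Answer: ["a", "d", "n"]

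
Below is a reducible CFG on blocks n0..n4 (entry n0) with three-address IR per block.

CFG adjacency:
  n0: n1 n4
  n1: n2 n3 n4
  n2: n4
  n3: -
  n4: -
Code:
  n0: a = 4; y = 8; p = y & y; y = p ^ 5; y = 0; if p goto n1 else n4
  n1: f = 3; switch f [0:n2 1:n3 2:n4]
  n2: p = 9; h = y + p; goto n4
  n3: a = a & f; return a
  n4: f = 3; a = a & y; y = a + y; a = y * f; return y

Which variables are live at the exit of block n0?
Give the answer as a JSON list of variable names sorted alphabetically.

Answer: ["a", "y"]

Derivation:
def/use:
  n0 def {a,p,y} use ∅
  n1 def {f} use ∅
  n2 def {h,p} use {y}
  n3 def {a} use {a,f}
  n4 def {a,f,y} use {a,y}

Liveness:
  n0 li=∅ lo={a,y}
  n1 li={a,y} lo={a,f,y}
  n2 li={a,y} lo={a,y}
  n3 li={a,f} lo=∅
  n4 li={a,y} lo=∅

live-out(n0) = ["a", "y"]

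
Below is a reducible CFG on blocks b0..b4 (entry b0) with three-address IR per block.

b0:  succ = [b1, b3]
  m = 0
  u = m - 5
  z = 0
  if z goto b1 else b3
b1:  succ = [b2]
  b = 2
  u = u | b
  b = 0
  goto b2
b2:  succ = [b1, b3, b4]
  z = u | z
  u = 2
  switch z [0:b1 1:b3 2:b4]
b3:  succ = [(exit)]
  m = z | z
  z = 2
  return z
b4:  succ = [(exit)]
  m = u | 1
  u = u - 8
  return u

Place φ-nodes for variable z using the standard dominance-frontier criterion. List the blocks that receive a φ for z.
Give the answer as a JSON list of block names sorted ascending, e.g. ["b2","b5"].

idom tree: b1←b0 b2←b1 b3←b0 b4←b2
Dom∩ at merges:
  b1: preds {b0,b2}: {b0} ∩ {b0,b1,b2} = {b0}; idom=b0
  b3: preds {b0,b2}: {b0} ∩ {b0,b1,b2} = {b0}; idom=b0

DF walk-up:
  join b1 pred b0: · stop@b0
  join b1 pred b2: b2→b1 stop@b0
  join b3 pred b0: · stop@b0
  join b3 pred b2: b2→b1 stop@b0
  DF(b0)=∅
  DF(b1)={b1,b3}
  DF(b2)={b1,b3}
  DF(b3)=∅
  DF(b4)=∅

φ for z: defs {b0,b2,b3}
  DF⁺ = {b1,b3}

Answer: ["b1", "b3"]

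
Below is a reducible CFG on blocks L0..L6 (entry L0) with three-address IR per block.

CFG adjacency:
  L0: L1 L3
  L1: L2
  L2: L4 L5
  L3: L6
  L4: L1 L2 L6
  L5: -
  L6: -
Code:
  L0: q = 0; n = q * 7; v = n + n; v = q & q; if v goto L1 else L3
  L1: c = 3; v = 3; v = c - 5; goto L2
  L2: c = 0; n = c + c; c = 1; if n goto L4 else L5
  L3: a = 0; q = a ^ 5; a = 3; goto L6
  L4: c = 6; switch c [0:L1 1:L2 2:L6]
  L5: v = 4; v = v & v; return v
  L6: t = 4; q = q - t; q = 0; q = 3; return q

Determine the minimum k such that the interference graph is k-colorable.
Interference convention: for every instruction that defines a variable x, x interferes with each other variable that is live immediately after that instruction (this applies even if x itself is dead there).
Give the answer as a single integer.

Per-block:
  L0 def {n,q,v} use ∅
  L1 def {c,v} use ∅
  L2 def {c,n} use ∅
  L3 def {a,q} use ∅
  L4 def {c} use ∅
  L5 def {v} use ∅
  L6 def {q,t} use {q}

Liveness:
  live L0: ∅→{q}
  live L1: {q}→{q}
  live L2: {q}→{q}
  live L3: ∅→{q}
  live L4: {q}→{q}
  live L5: ∅→∅
  live L6: {q}→∅

Interfere edges:
  a↔{q}
  c↔{n,q,v}
  n↔{c,q}
  q↔{a,c,n,t,v}
  t↔{q}
  v↔{c,q}

Registers:
  clique {c,n,q} ⇒ need ≥ 3
  assign a→R1 c→R1 n→R2 q→R0 t→R1 v→R2 — no edge inside a register ⇒ χ ≤ 3
  χ = 3

Answer: 3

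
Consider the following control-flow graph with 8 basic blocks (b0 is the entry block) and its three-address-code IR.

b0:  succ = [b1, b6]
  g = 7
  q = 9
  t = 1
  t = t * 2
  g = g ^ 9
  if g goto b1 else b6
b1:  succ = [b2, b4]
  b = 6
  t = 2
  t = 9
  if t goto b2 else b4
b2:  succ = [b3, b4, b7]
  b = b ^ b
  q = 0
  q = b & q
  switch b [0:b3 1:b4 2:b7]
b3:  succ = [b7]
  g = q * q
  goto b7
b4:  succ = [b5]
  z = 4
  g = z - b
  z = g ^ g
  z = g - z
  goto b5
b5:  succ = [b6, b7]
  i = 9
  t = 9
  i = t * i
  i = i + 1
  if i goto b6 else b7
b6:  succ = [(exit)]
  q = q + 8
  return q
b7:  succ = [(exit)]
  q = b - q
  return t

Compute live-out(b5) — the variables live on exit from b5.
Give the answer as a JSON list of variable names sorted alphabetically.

Answer: ["b", "q", "t"]

Analysis:
Per-block:
  b0 def {g,q,t} use ∅
  b1 def {b,t} use ∅
  b2 def {b,q} use {b}
  b3 def {g} use {q}
  b4 def {g,z} use {b}
  b5 def {i,t} use ∅
  b6 def {q} use {q}
  b7 def {q} use {b,q,t}

Liveness:
  b0 li=∅ lo={q}
  b1 li={q} lo={b,q,t}
  b2 li={b,t} lo={b,q,t}
  b3 li={b,q,t} lo={b,q,t}
  b4 li={b,q} lo={b,q}
  b5 li={b,q} lo={b,q,t}
  b6 li={q} lo=∅
  b7 li={b,q,t} lo=∅

live-out(b5) = ["b", "q", "t"]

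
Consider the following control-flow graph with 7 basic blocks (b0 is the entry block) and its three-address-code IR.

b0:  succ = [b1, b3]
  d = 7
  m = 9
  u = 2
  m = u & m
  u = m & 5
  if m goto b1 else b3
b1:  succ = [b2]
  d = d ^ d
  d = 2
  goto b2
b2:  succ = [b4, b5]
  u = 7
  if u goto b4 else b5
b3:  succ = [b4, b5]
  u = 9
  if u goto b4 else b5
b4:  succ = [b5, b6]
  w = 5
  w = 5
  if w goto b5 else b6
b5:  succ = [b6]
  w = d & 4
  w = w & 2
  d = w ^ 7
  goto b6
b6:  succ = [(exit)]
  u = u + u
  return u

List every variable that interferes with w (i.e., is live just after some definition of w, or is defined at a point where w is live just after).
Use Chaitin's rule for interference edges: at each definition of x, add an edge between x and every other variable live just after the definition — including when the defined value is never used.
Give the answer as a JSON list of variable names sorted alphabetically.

Answer: ["d", "u"]

Working:
Block summaries:
  b0: def={d,m,u} ue=∅
  b1: def={d} ue={d}
  b2: def={u} ue=∅
  b3: def={u} ue=∅
  b4: def={w} ue=∅
  b5: def={d,w} ue={d}
  b6: def={u} ue={u}

Live sets:
  b0: in=∅ out={d}
  b1: in={d} out={d}
  b2: in={d} out={d,u}
  b3: in={d} out={d,u}
  b4: in={d,u} out={d,u}
  b5: in={d,u} out={u}
  b6: in={u} out=∅

Interference:
  d↔{m,u,w}
  m↔{d,u}
  u↔{d,m,w}
  w↔{d,u}

N(w) = ["d", "u"]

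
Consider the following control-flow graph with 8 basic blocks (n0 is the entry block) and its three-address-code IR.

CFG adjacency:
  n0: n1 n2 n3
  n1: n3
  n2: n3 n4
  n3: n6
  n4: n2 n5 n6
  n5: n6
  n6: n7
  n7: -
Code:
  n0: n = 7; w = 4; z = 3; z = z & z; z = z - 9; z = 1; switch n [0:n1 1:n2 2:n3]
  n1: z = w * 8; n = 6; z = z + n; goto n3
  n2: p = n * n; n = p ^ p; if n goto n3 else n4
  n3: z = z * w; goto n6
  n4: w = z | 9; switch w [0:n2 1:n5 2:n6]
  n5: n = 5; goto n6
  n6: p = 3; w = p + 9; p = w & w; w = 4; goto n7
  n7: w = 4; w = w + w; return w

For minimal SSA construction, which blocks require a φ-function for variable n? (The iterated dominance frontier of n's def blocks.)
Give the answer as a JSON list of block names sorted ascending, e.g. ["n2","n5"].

Answer: ["n2", "n3", "n6"]

Derivation:
idom tree: n1←n0 n2←n0 n3←n0 n4←n2 n5←n4 n6←n0 n7←n6
Dom at joins:
  n2: preds {n0,n4}: {n0} ∩ {n0,n2,n4} = {n0}; idom=n0
  n3: preds {n0,n1,n2}: {n0} ∩ {n0,n1} ∩ {n0,n2} = {n0}; idom=n0
  n6: preds {n3,n4,n5}: {n0,n3} ∩ {n0,n2,n4} ∩ {n0,n2,n4,n5} = {n0}; idom=n0

Frontier:
  join n2 pred n0: · stop@n0
  join n2 pred n4: n4→n2 stop@n0
  join n3 pred n0: · stop@n0
  join n3 pred n1: n1 stop@n0
  join n3 pred n2: n2 stop@n0
  join n6 pred n3: n3 stop@n0
  join n6 pred n4: n4→n2 stop@n0
  join n6 pred n5: n5→n4→n2 stop@n0
  DF(n0)=∅
  DF(n1)={n3}
  DF(n2)={n2,n3,n6}
  DF(n3)={n6}
  DF(n4)={n2,n6}
  DF(n5)={n6}
  DF(n6)=∅
  DF(n7)=∅

φ for n: defs {n0,n1,n2,n5}
  DF⁺ = {n2,n3,n6}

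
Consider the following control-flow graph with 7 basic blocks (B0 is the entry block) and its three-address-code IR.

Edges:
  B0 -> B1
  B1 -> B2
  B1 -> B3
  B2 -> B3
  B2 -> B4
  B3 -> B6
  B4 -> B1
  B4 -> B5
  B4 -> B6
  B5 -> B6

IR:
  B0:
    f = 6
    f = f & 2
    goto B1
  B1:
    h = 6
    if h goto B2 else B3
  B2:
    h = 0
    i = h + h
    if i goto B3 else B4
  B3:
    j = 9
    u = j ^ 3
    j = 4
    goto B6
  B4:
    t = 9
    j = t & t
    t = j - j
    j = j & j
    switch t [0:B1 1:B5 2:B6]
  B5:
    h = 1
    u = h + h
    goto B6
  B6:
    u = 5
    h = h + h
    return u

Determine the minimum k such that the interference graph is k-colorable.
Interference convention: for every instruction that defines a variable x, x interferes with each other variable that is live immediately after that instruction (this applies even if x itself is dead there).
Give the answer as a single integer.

Answer: 3

Analysis:
Per-block:
  B0: def={f} ue=∅
  B1: def={h} ue=∅
  B2: def={h,i} ue=∅
  B3: def={j,u} ue=∅
  B4: def={j,t} ue=∅
  B5: def={h,u} ue=∅
  B6: def={h,u} ue={h}

Backward fixpoint:
  live B0: ∅→∅
  live B1: ∅→{h}
  live B2: ∅→{h}
  live B3: {h}→{h}
  live B4: {h}→{h}
  live B5: ∅→{h}
  live B6: {h}→∅

Conflict graph:
  f: ∅
  h: {i,j,t,u}
  i: {h}
  j: {h,t}
  t: {h,j}
  u: {h}

Chromatic number:
  {h,j,t} pairwise interfere (3-clique) ⇒ χ ≥ 3
  3-colouring: c0={f,h}  c1={i,j,u}  c2={t}
  χ = 3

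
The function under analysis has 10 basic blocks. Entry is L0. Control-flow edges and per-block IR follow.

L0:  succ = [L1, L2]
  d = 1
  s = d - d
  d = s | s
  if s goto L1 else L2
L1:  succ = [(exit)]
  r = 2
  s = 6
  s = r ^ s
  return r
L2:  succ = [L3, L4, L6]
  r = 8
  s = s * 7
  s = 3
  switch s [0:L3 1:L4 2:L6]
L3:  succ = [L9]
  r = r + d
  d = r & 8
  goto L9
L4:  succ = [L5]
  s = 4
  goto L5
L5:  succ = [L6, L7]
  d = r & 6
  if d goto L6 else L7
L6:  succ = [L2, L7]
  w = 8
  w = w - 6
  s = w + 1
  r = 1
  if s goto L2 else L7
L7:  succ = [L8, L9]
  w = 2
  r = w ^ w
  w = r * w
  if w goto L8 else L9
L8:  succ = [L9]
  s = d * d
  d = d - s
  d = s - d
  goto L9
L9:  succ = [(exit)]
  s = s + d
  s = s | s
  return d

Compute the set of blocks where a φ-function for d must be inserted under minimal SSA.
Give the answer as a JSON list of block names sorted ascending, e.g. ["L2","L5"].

Answer: ["L2", "L6", "L7", "L9"]

Analysis:
idom tree: L1←L0 L2←L0 L3←L2 L4←L2 L5←L4 L6←L2 L7←L2 L8←L7 L9←L2
Join-block Dom:
  L2: preds {L0,L6}: {L0} ∩ {L0,L2,L6} = {L0}; idom=L0
  L6: preds {L2,L5}: {L0,L2} ∩ {L0,L2,L4,L5} = {L0,L2}; idom=L2
  L7: preds {L5,L6}: {L0,L2,L4,L5} ∩ {L0,L2,L6} = {L0,L2}; idom=L2
  L9: preds {L3,L7,L8}: {L0,L2,L3} ∩ {L0,L2,L7} ∩ {L0,L2,L7,L8} = {L0,L2}; idom=L2

DF walk-up:
  L2←L0: walk · to L0
  L2←L6: walk L6→L2 to L0
  L6←L2: walk · to L2
  L6←L5: walk L5→L4 to L2
  L7←L5: walk L5→L4 to L2
  L7←L6: walk L6 to L2
  L9←L3: walk L3 to L2
  L9←L7: walk L7 to L2
  L9←L8: walk L8→L7 to L2
  L0: DF=∅
  L1: DF=∅
  L2: DF={L2}
  L3: DF={L9}
  L4: DF={L6,L7}
  L5: DF={L6,L7}
  L6: DF={L2,L7}
  L7: DF={L9}
  L8: DF={L9}
  L9: DF=∅

φ for d: defs {L0,L3,L5,L8}
  DF⁺ = {L2,L6,L7,L9}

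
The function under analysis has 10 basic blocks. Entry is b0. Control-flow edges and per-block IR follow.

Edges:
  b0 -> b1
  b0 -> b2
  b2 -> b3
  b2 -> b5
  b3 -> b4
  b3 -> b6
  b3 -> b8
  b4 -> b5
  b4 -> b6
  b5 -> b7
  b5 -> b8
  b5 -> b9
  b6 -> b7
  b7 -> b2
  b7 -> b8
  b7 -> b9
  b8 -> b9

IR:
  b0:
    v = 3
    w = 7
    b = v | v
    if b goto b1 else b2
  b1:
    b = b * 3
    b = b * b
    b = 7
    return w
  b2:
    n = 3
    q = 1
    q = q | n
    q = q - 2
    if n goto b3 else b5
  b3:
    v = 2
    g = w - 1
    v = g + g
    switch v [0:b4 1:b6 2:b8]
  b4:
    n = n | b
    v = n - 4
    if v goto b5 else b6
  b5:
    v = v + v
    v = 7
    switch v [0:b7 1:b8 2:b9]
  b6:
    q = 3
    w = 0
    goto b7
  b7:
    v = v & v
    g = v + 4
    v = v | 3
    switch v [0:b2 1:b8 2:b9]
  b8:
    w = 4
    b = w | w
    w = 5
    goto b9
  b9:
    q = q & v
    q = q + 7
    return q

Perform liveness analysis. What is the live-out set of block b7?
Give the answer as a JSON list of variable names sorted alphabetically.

Answer: ["b", "q", "v", "w"]

Derivation:
Block summaries:
  b0: def={b,v,w} ue=∅
  b1: def={b} ue={b,w}
  b2: def={n,q} ue=∅
  b3: def={g,v} ue={w}
  b4: def={n,v} ue={b,n}
  b5: def={v} ue={v}
  b6: def={q,w} ue=∅
  b7: def={g,v} ue={v}
  b8: def={b,w} ue=∅
  b9: def={q} ue={q,v}

Live sets:
  live b0: ∅→{b,v,w}
  live b1: {b,w}→∅
  live b2: {b,v,w}→{b,n,q,v,w}
  live b3: {b,n,q,w}→{b,n,q,v,w}
  live b4: {b,n,q,w}→{b,q,v,w}
  live b5: {b,q,v,w}→{b,q,v,w}
  live b6: {b,v}→{b,q,v,w}
  live b7: {b,q,v,w}→{b,q,v,w}
  live b8: {q,v}→{q,v}
  live b9: {q,v}→∅

live-out(b7) = ["b", "q", "v", "w"]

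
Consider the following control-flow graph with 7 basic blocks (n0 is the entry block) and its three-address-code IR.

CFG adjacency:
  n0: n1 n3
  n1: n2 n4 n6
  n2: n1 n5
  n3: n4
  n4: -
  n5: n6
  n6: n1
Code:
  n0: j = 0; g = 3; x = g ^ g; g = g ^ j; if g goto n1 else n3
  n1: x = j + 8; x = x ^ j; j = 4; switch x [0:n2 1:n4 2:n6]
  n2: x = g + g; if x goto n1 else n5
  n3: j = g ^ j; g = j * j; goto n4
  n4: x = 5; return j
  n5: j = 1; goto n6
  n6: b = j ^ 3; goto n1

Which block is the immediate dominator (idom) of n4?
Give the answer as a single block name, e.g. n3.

Answer: n0

Derivation:
idom tree: n1←n0 n2←n1 n3←n0 n4←n0 n5←n2 n6←n1
Join-block Dom:
  n1: preds {n0,n2,n6}: {n0} ∩ {n0,n1,n2} ∩ {n0,n1,n6} = {n0}; idom=n0
  n4: preds {n1,n3}: {n0,n1} ∩ {n0,n3} = {n0}; idom=n0
  n6: preds {n1,n5}: {n0,n1} ∩ {n0,n1,n2,n5} = {n0,n1}; idom=n1

idom(n4) = n0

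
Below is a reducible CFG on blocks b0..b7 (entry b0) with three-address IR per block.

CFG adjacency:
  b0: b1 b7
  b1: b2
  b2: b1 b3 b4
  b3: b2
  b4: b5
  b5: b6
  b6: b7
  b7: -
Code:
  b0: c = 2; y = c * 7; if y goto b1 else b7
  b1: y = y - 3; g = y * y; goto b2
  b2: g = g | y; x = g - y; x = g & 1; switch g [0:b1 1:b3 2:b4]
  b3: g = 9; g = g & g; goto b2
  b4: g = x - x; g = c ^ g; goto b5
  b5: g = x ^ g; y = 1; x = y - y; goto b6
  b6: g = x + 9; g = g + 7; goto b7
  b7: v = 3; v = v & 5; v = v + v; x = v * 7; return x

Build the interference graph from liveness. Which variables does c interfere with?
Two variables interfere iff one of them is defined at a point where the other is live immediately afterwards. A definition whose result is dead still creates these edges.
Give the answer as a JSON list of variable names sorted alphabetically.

Answer: ["g", "x", "y"]

Analysis:
Per-block:
  b0 def {c,y} use ∅
  b1 def {g,y} use {y}
  b2 def {g,x} use {g,y}
  b3 def {g} use ∅
  b4 def {g} use {c,x}
  b5 def {g,x,y} use {g,x}
  b6 def {g} use {x}
  b7 def {v,x} use ∅

Backward fixpoint:
  live b0: ∅→{c,y}
  live b1: {c,y}→{c,g,y}
  live b2: {c,g,y}→{c,x,y}
  live b3: {c,y}→{c,g,y}
  live b4: {c,x}→{g,x}
  live b5: {g,x}→{x}
  live b6: {x}→∅
  live b7: ∅→∅

Conflict graph:
  c: {g,x,y}
  g: {c,x,y}
  v: ∅
  x: {c,g,y}
  y: {c,g,x}

N(c) = ["g", "x", "y"]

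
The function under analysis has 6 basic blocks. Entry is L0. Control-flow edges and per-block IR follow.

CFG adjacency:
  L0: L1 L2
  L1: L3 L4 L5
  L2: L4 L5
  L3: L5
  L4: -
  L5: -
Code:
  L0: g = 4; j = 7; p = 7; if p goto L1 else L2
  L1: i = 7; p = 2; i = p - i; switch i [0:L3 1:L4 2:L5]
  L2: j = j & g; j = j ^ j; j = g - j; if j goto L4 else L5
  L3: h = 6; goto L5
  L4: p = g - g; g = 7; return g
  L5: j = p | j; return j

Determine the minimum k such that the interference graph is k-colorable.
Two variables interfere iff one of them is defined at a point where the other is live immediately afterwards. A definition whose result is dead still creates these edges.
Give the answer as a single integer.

Per-block:
  L0: {g,j,p} / ∅
  L1: {i,p} / ∅
  L2: {j} / {g,j}
  L3: {h} / ∅
  L4: {g,p} / {g}
  L5: {j} / {j,p}

Live sets:
  L0 li=∅ lo={g,j,p}
  L1 li={g,j} lo={g,j,p}
  L2 li={g,j,p} lo={g,j,p}
  L3 li={j,p} lo={j,p}
  L4 li={g} lo=∅
  L5 li={j,p} lo=∅

Interference:
  g — {i,j,p}
  h — {j,p}
  i — {g,j,p}
  j — {g,h,i,p}
  p — {g,h,i,j}

Chromatic number:
  lower bound: {g,i,j,p} mutually conflict ⇒ χ ≥ 4
  assign g→r2 h→r2 i→r3 j→r0 p→r1 — no edge inside a register ⇒ χ ≤ 4
  χ = 4

Answer: 4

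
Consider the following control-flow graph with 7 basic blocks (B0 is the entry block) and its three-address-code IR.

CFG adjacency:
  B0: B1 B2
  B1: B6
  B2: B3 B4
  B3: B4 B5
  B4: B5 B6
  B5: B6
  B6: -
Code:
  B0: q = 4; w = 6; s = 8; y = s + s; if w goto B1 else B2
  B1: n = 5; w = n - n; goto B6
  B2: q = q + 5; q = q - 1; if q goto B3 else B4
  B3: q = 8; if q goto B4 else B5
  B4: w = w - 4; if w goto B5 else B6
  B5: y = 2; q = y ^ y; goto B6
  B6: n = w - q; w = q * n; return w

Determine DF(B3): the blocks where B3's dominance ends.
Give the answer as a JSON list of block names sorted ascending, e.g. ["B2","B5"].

Answer: ["B4", "B5"]

Analysis:
idom tree: B1←B0 B2←B0 B3←B2 B4←B2 B5←B2 B6←B0
Join-block Dom:
  B4: preds {B2,B3}: {B0,B2} ∩ {B0,B2,B3} = {B0,B2}; idom=B2
  B5: preds {B3,B4}: {B0,B2,B3} ∩ {B0,B2,B4} = {B0,B2}; idom=B2
  B6: preds {B1,B4,B5}: {B0,B1} ∩ {B0,B2,B4} ∩ {B0,B2,B5} = {B0}; idom=B0

DF walk-up:
  join B4 pred B2: · stop@B2
  join B4 pred B3: B3 stop@B2
  join B5 pred B3: B3 stop@B2
  join B5 pred B4: B4 stop@B2
  join B6 pred B1: B1 stop@B0
  join B6 pred B4: B4→B2 stop@B0
  join B6 pred B5: B5→B2 stop@B0
  DF(B0)=∅
  DF(B1)={B6}
  DF(B2)={B6}
  DF(B3)={B4,B5}
  DF(B4)={B5,B6}
  DF(B5)={B6}
  DF(B6)=∅

DF(B3) = ["B4", "B5"]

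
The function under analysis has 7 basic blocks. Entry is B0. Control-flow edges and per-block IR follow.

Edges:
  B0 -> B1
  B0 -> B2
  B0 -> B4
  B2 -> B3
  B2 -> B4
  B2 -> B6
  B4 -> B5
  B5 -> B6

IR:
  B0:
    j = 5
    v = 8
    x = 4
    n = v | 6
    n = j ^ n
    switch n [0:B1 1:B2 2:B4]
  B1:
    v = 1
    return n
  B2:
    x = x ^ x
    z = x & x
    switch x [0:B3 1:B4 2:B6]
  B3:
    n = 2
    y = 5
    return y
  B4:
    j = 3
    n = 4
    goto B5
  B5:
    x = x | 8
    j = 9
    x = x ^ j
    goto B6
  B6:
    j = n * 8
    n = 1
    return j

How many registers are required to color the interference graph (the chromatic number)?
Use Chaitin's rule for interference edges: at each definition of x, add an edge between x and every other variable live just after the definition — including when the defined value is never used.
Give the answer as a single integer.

Per-block:
  B0: def={j,n,v,x} ue=∅
  B1: def={v} ue={n}
  B2: def={x,z} ue={x}
  B3: def={n,y} ue=∅
  B4: def={j,n} ue=∅
  B5: def={j,x} ue={x}
  B6: def={j,n} ue={n}

Live sets:
  live B0: ∅→{n,x}
  live B1: {n}→∅
  live B2: {n,x}→{n,x}
  live B3: ∅→∅
  live B4: {x}→{n,x}
  live B5: {n,x}→{n}
  live B6: {n}→∅

Interference:
  j: {n,v,x}
  n: {j,v,x,z}
  v: {j,n,x}
  x: {j,n,v,z}
  y: ∅
  z: {n,x}

Registers:
  lower bound: {j,n,v,x} mutually conflict ⇒ χ ≥ 4
  4-colouring: r0={n,y}  r1={x}  r2={j,z}  r3={v}
  χ = 4

Answer: 4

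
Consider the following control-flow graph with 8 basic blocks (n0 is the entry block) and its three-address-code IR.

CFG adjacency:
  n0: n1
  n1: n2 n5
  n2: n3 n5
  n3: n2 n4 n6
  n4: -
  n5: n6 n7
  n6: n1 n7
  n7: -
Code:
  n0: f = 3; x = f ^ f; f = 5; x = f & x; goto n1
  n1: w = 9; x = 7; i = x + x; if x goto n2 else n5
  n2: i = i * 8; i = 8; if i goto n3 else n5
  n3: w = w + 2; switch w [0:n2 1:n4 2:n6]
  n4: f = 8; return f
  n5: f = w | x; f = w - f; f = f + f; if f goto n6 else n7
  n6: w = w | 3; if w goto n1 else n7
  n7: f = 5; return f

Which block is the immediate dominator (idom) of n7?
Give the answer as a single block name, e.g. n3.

Answer: n1

Analysis:
idom tree: n1←n0 n2←n1 n3←n2 n4←n3 n5←n1 n6←n1 n7←n1
Dom∩ at merges:
  n1: preds {n0,n6}: {n0} ∩ {n0,n1,n6} = {n0}; idom=n0
  n2: preds {n1,n3}: {n0,n1} ∩ {n0,n1,n2,n3} = {n0,n1}; idom=n1
  n5: preds {n1,n2}: {n0,n1} ∩ {n0,n1,n2} = {n0,n1}; idom=n1
  n6: preds {n3,n5}: {n0,n1,n2,n3} ∩ {n0,n1,n5} = {n0,n1}; idom=n1
  n7: preds {n5,n6}: {n0,n1,n5} ∩ {n0,n1,n6} = {n0,n1}; idom=n1

idom(n7) = n1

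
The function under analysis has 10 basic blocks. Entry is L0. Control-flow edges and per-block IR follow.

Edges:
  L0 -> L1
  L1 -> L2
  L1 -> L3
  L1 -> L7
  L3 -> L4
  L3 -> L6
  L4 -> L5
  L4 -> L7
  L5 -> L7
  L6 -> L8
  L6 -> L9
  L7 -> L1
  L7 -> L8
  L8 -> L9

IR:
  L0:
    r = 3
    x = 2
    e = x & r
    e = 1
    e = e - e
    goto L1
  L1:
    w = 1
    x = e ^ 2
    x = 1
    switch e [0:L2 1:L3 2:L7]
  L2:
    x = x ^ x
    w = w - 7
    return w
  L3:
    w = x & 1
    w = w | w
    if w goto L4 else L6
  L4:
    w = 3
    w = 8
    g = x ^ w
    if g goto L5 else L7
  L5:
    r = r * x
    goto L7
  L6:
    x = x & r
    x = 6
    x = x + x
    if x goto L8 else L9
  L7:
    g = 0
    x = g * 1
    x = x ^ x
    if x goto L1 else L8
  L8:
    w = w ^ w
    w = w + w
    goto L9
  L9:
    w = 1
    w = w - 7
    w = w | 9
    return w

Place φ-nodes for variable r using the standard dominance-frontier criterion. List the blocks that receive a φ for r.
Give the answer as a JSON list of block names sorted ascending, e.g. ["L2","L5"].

Answer: ["L1", "L7", "L8", "L9"]

Analysis:
idom tree: L1←L0 L2←L1 L3←L1 L4←L3 L5←L4 L6←L3 L7←L1 L8←L1 L9←L1
Join-block Dom:
  L1: preds {L0,L7}: {L0} ∩ {L0,L1,L7} = {L0}; idom=L0
  L7: preds {L1,L4,L5}: {L0,L1} ∩ {L0,L1,L3,L4} ∩ {L0,L1,L3,L4,L5} = {L0,L1}; idom=L1
  L8: preds {L6,L7}: {L0,L1,L3,L6} ∩ {L0,L1,L7} = {L0,L1}; idom=L1
  L9: preds {L6,L8}: {L0,L1,L3,L6} ∩ {L0,L1,L8} = {L0,L1}; idom=L1

Frontier:
  join L1 pred L0: · stop@L0
  join L1 pred L7: L7→L1 stop@L0
  join L7 pred L1: · stop@L1
  join L7 pred L4: L4→L3 stop@L1
  join L7 pred L5: L5→L4→L3 stop@L1
  join L8 pred L6: L6→L3 stop@L1
  join L8 pred L7: L7 stop@L1
  join L9 pred L6: L6→L3 stop@L1
  join L9 pred L8: L8 stop@L1
  DF(L0)=∅
  DF(L1)={L1}
  DF(L2)=∅
  DF(L3)={L7,L8,L9}
  DF(L4)={L7}
  DF(L5)={L7}
  DF(L6)={L8,L9}
  DF(L7)={L1,L8}
  DF(L8)={L9}
  DF(L9)=∅

φ for r: defs {L0,L5}
  DF⁺ = {L1,L7,L8,L9}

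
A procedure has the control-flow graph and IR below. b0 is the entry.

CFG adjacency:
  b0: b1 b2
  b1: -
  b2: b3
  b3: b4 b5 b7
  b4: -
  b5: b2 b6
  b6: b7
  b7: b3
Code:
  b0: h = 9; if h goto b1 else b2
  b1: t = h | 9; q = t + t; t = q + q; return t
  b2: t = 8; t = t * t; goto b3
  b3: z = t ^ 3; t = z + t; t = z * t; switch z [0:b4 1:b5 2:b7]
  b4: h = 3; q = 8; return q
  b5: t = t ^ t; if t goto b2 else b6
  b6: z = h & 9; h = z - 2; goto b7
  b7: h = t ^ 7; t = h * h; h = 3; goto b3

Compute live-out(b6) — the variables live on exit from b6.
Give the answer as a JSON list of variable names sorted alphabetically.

Answer: ["t"]

Analysis:
def/use:
  b0: {h} / ∅
  b1: {q,t} / {h}
  b2: {t} / ∅
  b3: {t,z} / {t}
  b4: {h,q} / ∅
  b5: {t} / {t}
  b6: {h,z} / {h}
  b7: {h,t} / {t}

Backward fixpoint:
  b0: in=∅ out={h}
  b1: in={h} out=∅
  b2: in={h} out={h,t}
  b3: in={h,t} out={h,t}
  b4: in=∅ out=∅
  b5: in={h,t} out={h,t}
  b6: in={h,t} out={t}
  b7: in={t} out={h,t}

live-out(b6) = ["t"]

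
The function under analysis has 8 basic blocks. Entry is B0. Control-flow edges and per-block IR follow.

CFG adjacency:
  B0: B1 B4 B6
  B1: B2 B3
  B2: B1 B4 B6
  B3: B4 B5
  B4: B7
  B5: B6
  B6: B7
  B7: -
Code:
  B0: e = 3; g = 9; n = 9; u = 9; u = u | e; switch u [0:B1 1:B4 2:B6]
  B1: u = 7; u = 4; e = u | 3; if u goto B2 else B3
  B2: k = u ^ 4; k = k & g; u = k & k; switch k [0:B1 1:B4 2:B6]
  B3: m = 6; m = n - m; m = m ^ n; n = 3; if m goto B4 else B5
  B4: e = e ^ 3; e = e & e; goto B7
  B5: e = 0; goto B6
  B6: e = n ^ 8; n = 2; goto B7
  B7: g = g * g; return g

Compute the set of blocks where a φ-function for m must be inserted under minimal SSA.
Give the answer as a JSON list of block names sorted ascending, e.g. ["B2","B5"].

idom tree: B1←B0 B2←B1 B3←B1 B4←B0 B5←B3 B6←B0 B7←B0
Join-block Dom:
  B1: preds {B0,B2}: {B0} ∩ {B0,B1,B2} = {B0}; idom=B0
  B4: preds {B0,B2,B3}: {B0} ∩ {B0,B1,B2} ∩ {B0,B1,B3} = {B0}; idom=B0
  B6: preds {B0,B2,B5}: {B0} ∩ {B0,B1,B2} ∩ {B0,B1,B3,B5} = {B0}; idom=B0
  B7: preds {B4,B6}: {B0,B4} ∩ {B0,B6} = {B0}; idom=B0

DF derivation:
  join B1 pred B0: · stop@B0
  join B1 pred B2: B2→B1 stop@B0
  join B4 pred B0: · stop@B0
  join B4 pred B2: B2→B1 stop@B0
  join B4 pred B3: B3→B1 stop@B0
  join B6 pred B0: · stop@B0
  join B6 pred B2: B2→B1 stop@B0
  join B6 pred B5: B5→B3→B1 stop@B0
  join B7 pred B4: B4 stop@B0
  join B7 pred B6: B6 stop@B0
  DF(B0)=∅
  DF(B1)={B1,B4,B6}
  DF(B2)={B1,B4,B6}
  DF(B3)={B4,B6}
  DF(B4)={B7}
  DF(B5)={B6}
  DF(B6)={B7}
  DF(B7)=∅

φ for m: defs {B3}
  DF⁺ = {B4,B6,B7}

Answer: ["B4", "B6", "B7"]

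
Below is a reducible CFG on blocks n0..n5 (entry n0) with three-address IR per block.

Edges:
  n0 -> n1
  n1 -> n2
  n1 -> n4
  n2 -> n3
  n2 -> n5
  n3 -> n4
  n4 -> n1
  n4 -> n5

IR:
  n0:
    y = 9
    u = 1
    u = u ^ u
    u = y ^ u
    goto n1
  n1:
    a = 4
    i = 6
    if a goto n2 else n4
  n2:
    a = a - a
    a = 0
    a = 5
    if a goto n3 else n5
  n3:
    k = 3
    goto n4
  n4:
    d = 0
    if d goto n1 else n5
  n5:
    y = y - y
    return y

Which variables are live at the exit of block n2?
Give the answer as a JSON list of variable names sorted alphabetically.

Answer: ["y"]

Working:
def/use:
  n0: {u,y} / ∅
  n1: {a,i} / ∅
  n2: {a} / {a}
  n3: {k} / ∅
  n4: {d} / ∅
  n5: {y} / {y}

Live sets:
  live n0: ∅→{y}
  live n1: {y}→{a,y}
  live n2: {a,y}→{y}
  live n3: {y}→{y}
  live n4: {y}→{y}
  live n5: {y}→∅

live-out(n2) = ["y"]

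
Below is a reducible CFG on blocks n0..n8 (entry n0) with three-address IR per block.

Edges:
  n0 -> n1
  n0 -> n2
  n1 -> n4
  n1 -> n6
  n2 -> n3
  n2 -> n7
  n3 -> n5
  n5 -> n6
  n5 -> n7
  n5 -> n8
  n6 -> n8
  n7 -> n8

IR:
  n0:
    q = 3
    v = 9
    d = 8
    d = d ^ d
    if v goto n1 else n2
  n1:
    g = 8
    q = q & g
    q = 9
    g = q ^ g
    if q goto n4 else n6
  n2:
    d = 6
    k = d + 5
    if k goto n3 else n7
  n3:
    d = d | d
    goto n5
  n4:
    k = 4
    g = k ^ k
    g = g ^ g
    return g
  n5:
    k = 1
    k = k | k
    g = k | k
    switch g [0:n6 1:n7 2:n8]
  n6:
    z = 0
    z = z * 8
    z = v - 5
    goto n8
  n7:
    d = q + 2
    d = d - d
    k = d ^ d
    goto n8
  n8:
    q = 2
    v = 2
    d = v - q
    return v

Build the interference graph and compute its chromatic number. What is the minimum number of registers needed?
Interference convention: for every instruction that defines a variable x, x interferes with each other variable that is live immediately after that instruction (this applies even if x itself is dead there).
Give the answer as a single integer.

Answer: 4

Working:
Block summaries:
  n0: {d,q,v} / ∅
  n1: {g,q} / {q}
  n2: {d,k} / ∅
  n3: {d} / {d}
  n4: {g,k} / ∅
  n5: {g,k} / ∅
  n6: {z} / {v}
  n7: {d,k} / {q}
  n8: {d,q,v} / ∅

Backward fixpoint:
  n0: in=∅ out={q,v}
  n1: in={q,v} out={v}
  n2: in={q,v} out={d,q,v}
  n3: in={d,q,v} out={q,v}
  n4: in=∅ out=∅
  n5: in={q,v} out={q,v}
  n6: in={v} out=∅
  n7: in={q} out=∅
  n8: in=∅ out=∅

Interference:
  d↔{k,q,v}
  g↔{q,v}
  k↔{d,q,v}
  q↔{d,g,k,v}
  v↔{d,g,k,q,z}
  z↔{v}

Colouring:
  lower bound: {d,k,q,v} mutually conflict ⇒ χ ≥ 4
  assign d→r2 g→r2 k→r3 q→r1 v→r0 z→r1 — no edge inside a register ⇒ χ ≤ 4
  χ = 4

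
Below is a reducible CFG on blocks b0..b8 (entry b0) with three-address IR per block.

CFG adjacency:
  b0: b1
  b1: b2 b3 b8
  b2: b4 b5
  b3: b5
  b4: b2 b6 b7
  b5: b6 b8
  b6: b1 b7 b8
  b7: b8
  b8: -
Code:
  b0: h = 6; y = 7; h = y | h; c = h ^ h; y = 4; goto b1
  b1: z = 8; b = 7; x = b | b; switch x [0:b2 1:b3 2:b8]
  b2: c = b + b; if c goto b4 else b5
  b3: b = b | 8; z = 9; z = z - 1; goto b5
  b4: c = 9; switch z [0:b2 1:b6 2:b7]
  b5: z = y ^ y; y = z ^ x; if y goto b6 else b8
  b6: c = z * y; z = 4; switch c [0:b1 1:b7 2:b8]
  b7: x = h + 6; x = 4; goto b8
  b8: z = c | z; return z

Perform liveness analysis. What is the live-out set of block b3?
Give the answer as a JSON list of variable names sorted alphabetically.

Block summaries:
  b0: {c,h,y} / ∅
  b1: {b,x,z} / ∅
  b2: {c} / {b}
  b3: {b,z} / {b}
  b4: {c} / {z}
  b5: {y,z} / {x,y}
  b6: {c,z} / {y,z}
  b7: {x} / {h}
  b8: {z} / {c,z}

Live sets:
  b0: in=∅ out={c,h,y}
  b1: in={c,h,y} out={b,c,h,x,y,z}
  b2: in={b,h,x,y,z} out={b,c,h,x,y,z}
  b3: in={b,c,h,x,y} out={c,h,x,y}
  b4: in={b,h,x,y,z} out={b,c,h,x,y,z}
  b5: in={c,h,x,y} out={c,h,y,z}
  b6: in={h,y,z} out={c,h,y,z}
  b7: in={c,h,z} out={c,z}
  b8: in={c,z} out=∅

live-out(b3) = ["c", "h", "x", "y"]

Answer: ["c", "h", "x", "y"]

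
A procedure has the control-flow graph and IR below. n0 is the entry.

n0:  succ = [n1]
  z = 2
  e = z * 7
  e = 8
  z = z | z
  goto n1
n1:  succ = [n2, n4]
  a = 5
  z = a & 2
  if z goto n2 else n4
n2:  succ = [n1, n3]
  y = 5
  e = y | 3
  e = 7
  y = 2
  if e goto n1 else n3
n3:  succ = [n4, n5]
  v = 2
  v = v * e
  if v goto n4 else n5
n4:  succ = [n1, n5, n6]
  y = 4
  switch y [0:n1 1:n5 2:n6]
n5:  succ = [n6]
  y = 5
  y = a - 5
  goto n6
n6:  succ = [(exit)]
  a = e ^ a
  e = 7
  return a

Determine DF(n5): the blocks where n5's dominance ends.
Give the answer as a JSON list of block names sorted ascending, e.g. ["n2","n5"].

idom tree: n1←n0 n2←n1 n3←n2 n4←n1 n5←n1 n6←n1
Dom∩ at merges:
  n1: preds {n0,n2,n4}: {n0} ∩ {n0,n1,n2} ∩ {n0,n1,n4} = {n0}; idom=n0
  n4: preds {n1,n3}: {n0,n1} ∩ {n0,n1,n2,n3} = {n0,n1}; idom=n1
  n5: preds {n3,n4}: {n0,n1,n2,n3} ∩ {n0,n1,n4} = {n0,n1}; idom=n1
  n6: preds {n4,n5}: {n0,n1,n4} ∩ {n0,n1,n5} = {n0,n1}; idom=n1

Frontier:
  join n1 pred n0: · stop@n0
  join n1 pred n2: n2→n1 stop@n0
  join n1 pred n4: n4→n1 stop@n0
  join n4 pred n1: · stop@n1
  join n4 pred n3: n3→n2 stop@n1
  join n5 pred n3: n3→n2 stop@n1
  join n5 pred n4: n4 stop@n1
  join n6 pred n4: n4 stop@n1
  join n6 pred n5: n5 stop@n1
  n0: DF=∅
  n1: DF={n1}
  n2: DF={n1,n4,n5}
  n3: DF={n4,n5}
  n4: DF={n1,n5,n6}
  n5: DF={n6}
  n6: DF=∅

DF(n5) = ["n6"]

Answer: ["n6"]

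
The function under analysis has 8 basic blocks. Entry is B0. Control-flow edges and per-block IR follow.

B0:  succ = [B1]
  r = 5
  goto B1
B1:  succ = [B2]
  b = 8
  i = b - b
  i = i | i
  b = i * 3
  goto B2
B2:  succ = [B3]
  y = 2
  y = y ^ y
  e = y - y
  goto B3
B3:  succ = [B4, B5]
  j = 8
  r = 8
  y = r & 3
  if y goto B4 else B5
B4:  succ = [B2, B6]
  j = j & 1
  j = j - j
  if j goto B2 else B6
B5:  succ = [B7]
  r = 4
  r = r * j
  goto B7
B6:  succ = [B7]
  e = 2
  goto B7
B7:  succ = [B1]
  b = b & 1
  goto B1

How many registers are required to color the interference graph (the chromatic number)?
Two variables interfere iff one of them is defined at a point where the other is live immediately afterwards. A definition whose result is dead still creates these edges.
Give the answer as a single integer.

Answer: 3

Working:
Per-block:
  B0: def={r} ue=∅
  B1: def={b,i} ue=∅
  B2: def={e,y} ue=∅
  B3: def={j,r,y} ue=∅
  B4: def={j} ue={j}
  B5: def={r} ue={j}
  B6: def={e} ue=∅
  B7: def={b} ue={b}

Live sets:
  live B0: ∅→∅
  live B1: ∅→{b}
  live B2: {b}→{b}
  live B3: {b}→{b,j}
  live B4: {b,j}→{b}
  live B5: {b,j}→{b}
  live B6: {b}→{b}
  live B7: {b}→∅

Conflict graph:
  b↔{e,j,r,y}
  e↔{b}
  i↔∅
  j↔{b,r,y}
  r↔{b,j}
  y↔{b,j}

Chromatic number:
  lower bound: {b,j,r} mutually conflict ⇒ χ ≥ 3
  3-colouring: c0={b,i}  c1={e,j}  c2={r,y}
  χ = 3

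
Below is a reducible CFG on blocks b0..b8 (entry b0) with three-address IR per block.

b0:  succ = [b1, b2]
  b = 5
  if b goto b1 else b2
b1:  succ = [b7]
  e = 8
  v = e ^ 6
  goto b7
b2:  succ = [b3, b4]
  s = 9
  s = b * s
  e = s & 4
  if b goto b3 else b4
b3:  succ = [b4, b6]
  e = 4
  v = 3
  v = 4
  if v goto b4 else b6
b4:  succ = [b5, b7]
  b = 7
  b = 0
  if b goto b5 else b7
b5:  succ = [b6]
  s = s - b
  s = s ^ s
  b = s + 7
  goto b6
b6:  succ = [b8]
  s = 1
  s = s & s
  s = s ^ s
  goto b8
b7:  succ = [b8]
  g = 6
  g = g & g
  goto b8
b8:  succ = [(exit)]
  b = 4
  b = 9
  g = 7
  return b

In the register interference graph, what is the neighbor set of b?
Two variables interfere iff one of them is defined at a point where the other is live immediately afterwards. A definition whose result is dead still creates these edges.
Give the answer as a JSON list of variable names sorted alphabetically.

Answer: ["e", "g", "s"]

Analysis:
Block summaries:
  b0 def {b} use ∅
  b1 def {e,v} use ∅
  b2 def {e,s} use {b}
  b3 def {e,v} use ∅
  b4 def {b} use ∅
  b5 def {b,s} use {b,s}
  b6 def {s} use ∅
  b7 def {g} use ∅
  b8 def {b,g} use ∅

Backward fixpoint:
  b0 li=∅ lo={b}
  b1 li=∅ lo=∅
  b2 li={b} lo={s}
  b3 li={s} lo={s}
  b4 li={s} lo={b,s}
  b5 li={b,s} lo=∅
  b6 li=∅ lo=∅
  b7 li=∅ lo=∅
  b8 li=∅ lo=∅

Interfere edges:
  b: {e,g,s}
  e: {b,s}
  g: {b}
  s: {b,e,v}
  v: {s}

N(b) = ["e", "g", "s"]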